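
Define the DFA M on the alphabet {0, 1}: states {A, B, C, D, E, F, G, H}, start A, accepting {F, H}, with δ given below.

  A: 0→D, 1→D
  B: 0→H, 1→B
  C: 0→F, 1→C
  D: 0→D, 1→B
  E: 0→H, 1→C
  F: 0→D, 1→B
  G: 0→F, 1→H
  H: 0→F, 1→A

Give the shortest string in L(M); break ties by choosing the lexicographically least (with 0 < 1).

A breadth-first search from A reaches an accepting state first via the path A → D → B → H on input 010.
No string of length < 3 is accepted (BFS exhausts all shorter strings without reaching an accepting state), and 010 is the lexicographically least accepting string of length 3.

010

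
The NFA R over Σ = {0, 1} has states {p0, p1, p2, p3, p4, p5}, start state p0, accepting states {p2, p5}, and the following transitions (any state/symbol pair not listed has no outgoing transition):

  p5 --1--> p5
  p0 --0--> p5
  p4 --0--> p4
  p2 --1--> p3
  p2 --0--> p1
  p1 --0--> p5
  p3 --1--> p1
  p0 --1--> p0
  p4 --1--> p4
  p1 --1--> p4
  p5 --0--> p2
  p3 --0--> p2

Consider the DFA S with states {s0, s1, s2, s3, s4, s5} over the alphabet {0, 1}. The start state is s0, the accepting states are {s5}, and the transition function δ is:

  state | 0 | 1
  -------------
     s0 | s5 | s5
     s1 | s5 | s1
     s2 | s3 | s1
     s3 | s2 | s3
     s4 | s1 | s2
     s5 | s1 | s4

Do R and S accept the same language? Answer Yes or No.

No

The string 00 is accepted by R but rejected by S.
So L(R) ≠ L(S).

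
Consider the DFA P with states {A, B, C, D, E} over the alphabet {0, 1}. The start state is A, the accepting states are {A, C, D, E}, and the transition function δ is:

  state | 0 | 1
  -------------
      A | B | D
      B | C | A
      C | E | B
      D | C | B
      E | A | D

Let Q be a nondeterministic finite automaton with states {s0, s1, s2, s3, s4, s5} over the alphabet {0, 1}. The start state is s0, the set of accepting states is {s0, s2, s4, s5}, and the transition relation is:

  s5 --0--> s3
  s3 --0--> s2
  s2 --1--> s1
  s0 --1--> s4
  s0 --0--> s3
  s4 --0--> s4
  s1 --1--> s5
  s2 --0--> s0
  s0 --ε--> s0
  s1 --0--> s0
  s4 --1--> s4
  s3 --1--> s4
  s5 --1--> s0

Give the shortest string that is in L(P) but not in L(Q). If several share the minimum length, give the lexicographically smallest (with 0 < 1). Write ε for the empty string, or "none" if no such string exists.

0000

The string 0000 is accepted by P but not by Q.
No shorter string lies in the difference, and 0000 is the lexicographically first length-4 string in L(P) \ L(Q).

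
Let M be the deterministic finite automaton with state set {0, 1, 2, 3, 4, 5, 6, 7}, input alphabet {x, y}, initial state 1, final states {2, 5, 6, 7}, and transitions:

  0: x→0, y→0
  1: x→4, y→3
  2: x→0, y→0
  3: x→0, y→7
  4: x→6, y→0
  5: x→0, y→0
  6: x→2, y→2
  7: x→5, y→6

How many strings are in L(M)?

The useful subgraph on states {1, 2, 3, 4, 5, 6, 7} is acyclic, so L(M) is finite; the longest accepting path visits 5 useful states, giving maximum string length 4.
Counting accepting paths from 1 by length: 2 of length 2, 4 of length 3, 2 of length 4. Total 8.

8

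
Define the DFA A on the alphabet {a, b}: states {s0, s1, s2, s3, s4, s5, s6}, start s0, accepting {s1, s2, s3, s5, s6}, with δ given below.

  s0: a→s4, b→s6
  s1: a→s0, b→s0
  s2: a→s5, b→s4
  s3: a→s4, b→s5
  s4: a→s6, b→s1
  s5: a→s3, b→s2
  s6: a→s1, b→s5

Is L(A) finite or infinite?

infinite

State s0 is reachable from the start and can reach an accepting state, and it lies on the cycle s0 → s4 → s1 → s0.
Traversing that cycle any number of times yields accepted strings of unbounded length, so the language is infinite.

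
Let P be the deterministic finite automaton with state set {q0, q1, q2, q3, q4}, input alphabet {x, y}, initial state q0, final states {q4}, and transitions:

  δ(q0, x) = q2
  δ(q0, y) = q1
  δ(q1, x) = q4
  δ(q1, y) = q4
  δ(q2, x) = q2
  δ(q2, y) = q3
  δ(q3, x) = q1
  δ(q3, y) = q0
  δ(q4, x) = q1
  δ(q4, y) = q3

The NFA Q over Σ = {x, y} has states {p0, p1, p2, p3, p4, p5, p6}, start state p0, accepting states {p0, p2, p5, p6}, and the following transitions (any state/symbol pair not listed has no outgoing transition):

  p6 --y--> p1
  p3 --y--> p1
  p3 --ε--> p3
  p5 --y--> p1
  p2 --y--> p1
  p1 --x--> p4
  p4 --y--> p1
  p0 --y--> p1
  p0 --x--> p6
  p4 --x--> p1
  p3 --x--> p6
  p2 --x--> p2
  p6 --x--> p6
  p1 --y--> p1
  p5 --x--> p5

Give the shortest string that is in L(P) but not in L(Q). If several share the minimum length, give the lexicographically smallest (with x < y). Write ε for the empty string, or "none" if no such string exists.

yx

The string yx is accepted by P but not by Q.
No shorter string lies in the difference, and yx is the lexicographically first length-2 string in L(P) \ L(Q).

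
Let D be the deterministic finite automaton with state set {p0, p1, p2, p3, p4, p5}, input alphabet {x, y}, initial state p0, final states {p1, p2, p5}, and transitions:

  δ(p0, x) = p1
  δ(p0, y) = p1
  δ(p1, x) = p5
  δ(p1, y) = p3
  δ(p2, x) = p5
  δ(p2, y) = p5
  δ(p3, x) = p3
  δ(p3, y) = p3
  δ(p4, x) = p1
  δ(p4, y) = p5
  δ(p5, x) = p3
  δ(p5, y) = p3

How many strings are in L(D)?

The useful subgraph on states {p0, p1, p5} is acyclic, so L(D) is finite; the longest accepting path visits 3 useful states, giving maximum string length 2.
Counting accepting paths from p0 by length: 2 of length 1, 2 of length 2. Total 4.

4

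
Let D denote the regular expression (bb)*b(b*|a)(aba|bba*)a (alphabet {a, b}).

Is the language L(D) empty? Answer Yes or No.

No

The string bbba matches the expression, so it belongs to L(D).
Since L(D) contains at least one string, it is not empty.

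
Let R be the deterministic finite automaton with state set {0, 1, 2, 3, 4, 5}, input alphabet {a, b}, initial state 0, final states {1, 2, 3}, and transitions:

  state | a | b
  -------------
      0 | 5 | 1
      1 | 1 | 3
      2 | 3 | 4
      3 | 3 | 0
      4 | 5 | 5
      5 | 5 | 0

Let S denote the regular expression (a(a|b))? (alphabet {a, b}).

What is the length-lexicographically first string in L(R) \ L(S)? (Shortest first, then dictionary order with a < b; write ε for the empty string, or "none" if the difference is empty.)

The string b is accepted by R but not by S.
No shorter string lies in the difference, and b is the lexicographically first length-1 string in L(R) \ L(S).

b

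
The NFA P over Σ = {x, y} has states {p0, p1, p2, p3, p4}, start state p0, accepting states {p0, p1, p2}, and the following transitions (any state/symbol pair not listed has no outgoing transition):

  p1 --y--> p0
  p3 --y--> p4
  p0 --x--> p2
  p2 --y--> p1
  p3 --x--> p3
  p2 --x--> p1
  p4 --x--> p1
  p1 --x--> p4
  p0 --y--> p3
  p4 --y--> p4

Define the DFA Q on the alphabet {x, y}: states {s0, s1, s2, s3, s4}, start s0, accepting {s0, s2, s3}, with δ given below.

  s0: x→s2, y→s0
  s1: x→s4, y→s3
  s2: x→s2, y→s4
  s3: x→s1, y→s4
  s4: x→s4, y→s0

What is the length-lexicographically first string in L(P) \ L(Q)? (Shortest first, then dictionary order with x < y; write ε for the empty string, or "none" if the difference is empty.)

The string xy is accepted by P but not by Q.
No shorter string lies in the difference, and xy is the lexicographically first length-2 string in L(P) \ L(Q).

xy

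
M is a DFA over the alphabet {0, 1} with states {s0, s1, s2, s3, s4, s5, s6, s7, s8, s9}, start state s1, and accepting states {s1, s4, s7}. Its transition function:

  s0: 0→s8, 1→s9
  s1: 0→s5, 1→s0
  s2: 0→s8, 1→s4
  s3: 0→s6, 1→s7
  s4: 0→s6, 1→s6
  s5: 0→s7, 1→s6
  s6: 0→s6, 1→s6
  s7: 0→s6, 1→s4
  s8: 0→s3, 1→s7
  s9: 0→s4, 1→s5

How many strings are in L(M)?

10

The useful subgraph on states {s0, s1, s3, s4, s5, s7, s8, s9} is acyclic, so L(M) is finite; the longest accepting path visits 6 useful states, giving maximum string length 5.
Counting accepting paths from s1 by length: 1 of length 0, 1 of length 2, 3 of length 3, 3 of length 4, 2 of length 5. Total 10.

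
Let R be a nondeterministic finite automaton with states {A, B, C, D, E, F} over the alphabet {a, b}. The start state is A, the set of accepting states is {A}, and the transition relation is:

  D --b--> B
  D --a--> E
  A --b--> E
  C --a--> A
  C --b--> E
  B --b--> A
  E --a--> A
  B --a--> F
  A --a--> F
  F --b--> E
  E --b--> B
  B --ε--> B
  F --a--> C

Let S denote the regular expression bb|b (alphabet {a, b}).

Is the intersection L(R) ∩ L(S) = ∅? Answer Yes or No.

Converting the expression S to a DFA (subset construction, then merging equivalent states) gives the minimal DFA with states {s0, s1, s2, s3}, start state s0, accepting states {s2, s3} and transitions s0: a→s1, b→s2; s1: a→s1, b→s1; s2: a→s1, b→s3; s3: a→s1, b→s1.
Exploring the product automaton R × S from the start pair (A, s0), following both machines on each input symbol, reaches 8 state pairs: (A, s0), (F, s1), (E, s2), (C, s1), (E, s1), (A, s1), (B, s3), (B, s1).
R accepts in {A} and S accepts in {s2, s3}; no reachable pair has both components accepting, so no string drives both machines to acceptance simultaneously and L(R) ∩ L(S) = ∅.
So no string is accepted by both, and the intersection is empty.

Yes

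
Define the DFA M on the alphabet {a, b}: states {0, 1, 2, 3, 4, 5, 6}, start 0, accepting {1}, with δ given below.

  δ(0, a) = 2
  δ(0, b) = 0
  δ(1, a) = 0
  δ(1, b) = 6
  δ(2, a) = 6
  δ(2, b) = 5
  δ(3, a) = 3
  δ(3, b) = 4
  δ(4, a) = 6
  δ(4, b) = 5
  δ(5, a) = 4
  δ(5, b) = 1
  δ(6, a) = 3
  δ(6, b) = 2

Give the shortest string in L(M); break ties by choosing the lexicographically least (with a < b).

abb

A breadth-first search from 0 reaches an accepting state first via the path 0 → 2 → 5 → 1 on input abb.
No string of length < 3 is accepted (BFS exhausts all shorter strings without reaching an accepting state), and abb is the lexicographically least accepting string of length 3.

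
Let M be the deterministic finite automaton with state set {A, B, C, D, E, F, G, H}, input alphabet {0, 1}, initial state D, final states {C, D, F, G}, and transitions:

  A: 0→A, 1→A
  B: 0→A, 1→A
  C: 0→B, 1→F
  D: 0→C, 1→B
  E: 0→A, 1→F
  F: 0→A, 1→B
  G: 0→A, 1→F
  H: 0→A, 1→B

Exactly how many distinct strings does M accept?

The useful subgraph on states {C, D, F} is acyclic, so L(M) is finite; the longest accepting path visits 3 useful states, giving maximum string length 2.
Counting accepting paths from D by length: 1 of length 0, 1 of length 1, 1 of length 2. Total 3.

3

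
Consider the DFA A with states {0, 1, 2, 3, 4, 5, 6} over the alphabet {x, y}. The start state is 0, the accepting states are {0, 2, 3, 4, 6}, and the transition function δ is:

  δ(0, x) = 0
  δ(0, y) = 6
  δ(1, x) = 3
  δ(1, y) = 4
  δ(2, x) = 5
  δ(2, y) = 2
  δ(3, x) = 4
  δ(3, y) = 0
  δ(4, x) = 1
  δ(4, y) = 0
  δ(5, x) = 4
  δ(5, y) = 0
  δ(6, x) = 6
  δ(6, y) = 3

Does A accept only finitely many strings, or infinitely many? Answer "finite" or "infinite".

State 0 is reachable from the start and can reach an accepting state, and it lies on the cycle 0 → 0.
Traversing that cycle any number of times yields accepted strings of unbounded length, so the language is infinite.

infinite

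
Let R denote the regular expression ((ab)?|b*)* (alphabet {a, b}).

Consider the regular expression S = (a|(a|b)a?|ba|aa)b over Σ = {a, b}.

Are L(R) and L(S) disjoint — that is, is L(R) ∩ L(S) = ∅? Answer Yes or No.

The string ab is accepted by both R and S.
Hence L(R) ∩ L(S) ≠ ∅.

No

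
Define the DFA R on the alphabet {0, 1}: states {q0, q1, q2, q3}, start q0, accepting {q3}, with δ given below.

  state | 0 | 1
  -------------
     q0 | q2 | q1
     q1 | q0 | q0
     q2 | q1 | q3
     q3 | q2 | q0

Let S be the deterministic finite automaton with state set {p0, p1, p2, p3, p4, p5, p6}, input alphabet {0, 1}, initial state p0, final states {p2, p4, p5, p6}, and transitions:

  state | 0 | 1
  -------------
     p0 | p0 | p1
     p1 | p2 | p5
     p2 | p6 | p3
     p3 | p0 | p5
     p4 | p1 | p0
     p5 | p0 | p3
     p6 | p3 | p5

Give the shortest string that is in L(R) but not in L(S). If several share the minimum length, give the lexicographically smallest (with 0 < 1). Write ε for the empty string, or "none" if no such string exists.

01

The string 01 is accepted by R but not by S.
No shorter string lies in the difference, and 01 is the lexicographically first length-2 string in L(R) \ L(S).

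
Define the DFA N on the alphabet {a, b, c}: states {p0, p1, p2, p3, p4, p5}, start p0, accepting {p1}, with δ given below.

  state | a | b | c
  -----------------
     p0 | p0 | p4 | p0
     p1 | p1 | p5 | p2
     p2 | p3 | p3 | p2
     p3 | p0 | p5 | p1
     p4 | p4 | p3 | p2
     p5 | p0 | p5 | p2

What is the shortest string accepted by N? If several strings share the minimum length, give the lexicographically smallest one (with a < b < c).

A breadth-first search from p0 reaches an accepting state first via the path p0 → p4 → p3 → p1 on input bbc.
No string of length < 3 is accepted (BFS exhausts all shorter strings without reaching an accepting state), and bbc is the lexicographically least accepting string of length 3.

bbc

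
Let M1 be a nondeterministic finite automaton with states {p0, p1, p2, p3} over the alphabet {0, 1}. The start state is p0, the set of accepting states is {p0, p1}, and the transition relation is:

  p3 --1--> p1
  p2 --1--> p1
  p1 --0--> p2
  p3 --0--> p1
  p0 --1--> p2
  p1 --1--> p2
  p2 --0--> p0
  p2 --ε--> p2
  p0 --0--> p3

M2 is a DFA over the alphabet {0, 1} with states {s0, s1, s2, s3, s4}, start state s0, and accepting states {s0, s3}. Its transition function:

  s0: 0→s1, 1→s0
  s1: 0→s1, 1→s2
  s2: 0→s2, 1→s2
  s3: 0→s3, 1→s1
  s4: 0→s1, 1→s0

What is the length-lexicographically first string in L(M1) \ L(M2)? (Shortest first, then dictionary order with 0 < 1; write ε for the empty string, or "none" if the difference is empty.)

00

The string 00 is accepted by M1 but not by M2.
No shorter string lies in the difference, and 00 is the lexicographically first length-2 string in L(M1) \ L(M2).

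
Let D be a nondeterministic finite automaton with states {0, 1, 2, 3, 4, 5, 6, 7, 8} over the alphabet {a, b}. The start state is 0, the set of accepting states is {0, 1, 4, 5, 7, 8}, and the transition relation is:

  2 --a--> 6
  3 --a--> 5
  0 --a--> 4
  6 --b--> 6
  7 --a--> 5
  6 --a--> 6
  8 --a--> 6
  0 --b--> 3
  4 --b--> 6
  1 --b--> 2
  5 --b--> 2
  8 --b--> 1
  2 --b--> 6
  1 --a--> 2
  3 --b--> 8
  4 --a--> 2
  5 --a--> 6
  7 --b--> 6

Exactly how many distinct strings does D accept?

The useful subgraph on states {0, 1, 3, 4, 5, 8} is acyclic, so L(D) is finite; the longest accepting path visits 4 useful states, giving maximum string length 3.
Counting accepting paths from 0 by length: 1 of length 0, 1 of length 1, 2 of length 2, 1 of length 3. Total 5.

5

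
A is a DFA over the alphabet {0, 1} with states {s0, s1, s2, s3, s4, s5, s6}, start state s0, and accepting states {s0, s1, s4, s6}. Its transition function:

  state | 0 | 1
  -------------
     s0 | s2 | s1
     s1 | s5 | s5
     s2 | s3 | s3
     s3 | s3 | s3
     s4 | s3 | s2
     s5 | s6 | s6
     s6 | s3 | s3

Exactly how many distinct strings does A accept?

The useful subgraph on states {s0, s1, s5, s6} is acyclic, so L(A) is finite; the longest accepting path visits 4 useful states, giving maximum string length 3.
Counting accepting paths from s0 by length: 1 of length 0, 1 of length 1, 4 of length 3. Total 6.

6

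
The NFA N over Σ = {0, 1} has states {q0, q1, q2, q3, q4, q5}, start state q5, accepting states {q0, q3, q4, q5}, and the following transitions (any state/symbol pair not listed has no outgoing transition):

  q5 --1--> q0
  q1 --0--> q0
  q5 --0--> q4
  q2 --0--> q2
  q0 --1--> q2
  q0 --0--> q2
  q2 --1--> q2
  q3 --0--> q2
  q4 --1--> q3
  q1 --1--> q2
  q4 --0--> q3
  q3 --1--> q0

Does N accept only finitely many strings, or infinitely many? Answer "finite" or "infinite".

The useful states (reachable from q5 and able to reach an accepting state) are {q0, q3, q4, q5}.
Restricted to these states the transition graph has no cycle, so every accepting path has bounded length and L is finite.

finite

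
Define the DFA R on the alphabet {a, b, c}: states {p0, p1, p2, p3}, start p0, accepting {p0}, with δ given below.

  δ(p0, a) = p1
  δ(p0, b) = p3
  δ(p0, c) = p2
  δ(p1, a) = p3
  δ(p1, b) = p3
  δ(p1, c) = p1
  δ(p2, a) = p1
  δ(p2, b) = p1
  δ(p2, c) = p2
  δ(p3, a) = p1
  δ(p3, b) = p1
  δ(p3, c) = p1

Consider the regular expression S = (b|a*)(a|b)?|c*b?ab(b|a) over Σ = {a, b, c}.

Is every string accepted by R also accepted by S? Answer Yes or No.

Yes

Converting the expression S to a DFA (subset construction, then merging equivalent states) gives the minimal DFA with states {s0, s1, s2, s3, s4, s5, s6, s7, s8, s9, s10, s11}, start state s0, accepting states {s0, s1, s2, s4, s5, s7, s8} and transitions s0: a→s1, b→s2, c→s3; s1: a→s4, b→s5, c→s6; s2: a→s7, b→s8, c→s6; s3: a→s9, b→s10, c→s3; s4: a→s4, b→s8, c→s6; s5: a→s8, b→s8, c→s6; s6: a→s6, b→s6, c→s6; s7: a→s6, b→s11, c→s6; s8: a→s6, b→s6, c→s6; s9: a→s6, b→s11, c→s6; s10: a→s9, b→s6, c→s6; s11: a→s8, b→s8, c→s6.
Exploring the product automaton R × S from the start pair (p0, s0), following both machines on each input symbol, reaches 17 state pairs: (p0, s0), (p1, s1), (p3, s2), (p2, s3), (p3, s4), (p3, s5), (p1, s6), (p1, s7), (p1, s8), (p1, s9), (p1, s10), (p1, s4), (p3, s6), (p3, s11), (p3, s9), (p3, s8), (p1, s11).
R accepts in {p0} and S accepts in {s0, s1, s2, s4, s5, s7, s8}. The reachable pairs whose R-component is accepting are (p0, s0); in each of them the S-component is accepting too, so the product for L(R) \ L(S) (R-component accepting, S-component rejecting) has no reachable accepting pair and the difference is empty.
Hence every string in L(R) is also in L(S).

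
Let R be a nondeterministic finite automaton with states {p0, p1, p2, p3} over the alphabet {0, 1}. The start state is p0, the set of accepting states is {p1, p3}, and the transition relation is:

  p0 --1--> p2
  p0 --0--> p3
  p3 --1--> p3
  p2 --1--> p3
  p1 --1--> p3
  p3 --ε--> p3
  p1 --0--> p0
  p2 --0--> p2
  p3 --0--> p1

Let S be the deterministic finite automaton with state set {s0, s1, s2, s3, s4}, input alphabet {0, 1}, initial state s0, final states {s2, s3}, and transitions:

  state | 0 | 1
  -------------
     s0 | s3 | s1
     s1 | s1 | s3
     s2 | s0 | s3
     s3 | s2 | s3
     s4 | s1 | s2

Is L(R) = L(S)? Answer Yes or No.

Exploring the product automaton R × S from the start pair (p0, s0), following both machines on each input symbol, reaches 4 state pairs: (p0, s0), (p3, s3), (p2, s1), (p1, s2).
R accepts in {p1, p3} and S accepts in {s2, s3}. In every reachable pair the two components are either both accepting — (p3, s3), (p1, s2) — or both non-accepting, so no string is accepted by exactly one of the machines: L(R) \ L(S) and L(S) \ L(R) are both empty.
Hence every string is accepted by R iff it is accepted by S, and the two languages coincide.

Yes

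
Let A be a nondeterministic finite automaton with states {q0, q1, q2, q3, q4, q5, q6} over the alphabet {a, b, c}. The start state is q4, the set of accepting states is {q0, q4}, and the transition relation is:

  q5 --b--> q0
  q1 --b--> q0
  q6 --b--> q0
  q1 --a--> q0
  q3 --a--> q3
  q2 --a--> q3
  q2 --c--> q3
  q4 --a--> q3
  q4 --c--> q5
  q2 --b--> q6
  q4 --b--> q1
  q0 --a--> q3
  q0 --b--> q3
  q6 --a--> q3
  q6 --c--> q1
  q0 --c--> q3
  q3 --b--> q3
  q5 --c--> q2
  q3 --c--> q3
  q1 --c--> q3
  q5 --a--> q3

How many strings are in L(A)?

The useful subgraph on states {q0, q1, q2, q4, q5, q6} is acyclic, so L(A) is finite; the longest accepting path visits 6 useful states, giving maximum string length 5.
Counting accepting paths from q4 by length: 1 of length 0, 3 of length 2, 1 of length 4, 2 of length 5. Total 7.

7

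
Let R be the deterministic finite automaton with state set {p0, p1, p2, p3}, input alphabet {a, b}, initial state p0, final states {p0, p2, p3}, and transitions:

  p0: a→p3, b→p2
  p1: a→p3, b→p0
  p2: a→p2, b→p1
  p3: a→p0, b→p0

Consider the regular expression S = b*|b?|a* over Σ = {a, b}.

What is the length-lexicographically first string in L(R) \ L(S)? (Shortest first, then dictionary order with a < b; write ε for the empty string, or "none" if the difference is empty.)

ab

The string ab is accepted by R but not by S.
No shorter string lies in the difference, and ab is the lexicographically first length-2 string in L(R) \ L(S).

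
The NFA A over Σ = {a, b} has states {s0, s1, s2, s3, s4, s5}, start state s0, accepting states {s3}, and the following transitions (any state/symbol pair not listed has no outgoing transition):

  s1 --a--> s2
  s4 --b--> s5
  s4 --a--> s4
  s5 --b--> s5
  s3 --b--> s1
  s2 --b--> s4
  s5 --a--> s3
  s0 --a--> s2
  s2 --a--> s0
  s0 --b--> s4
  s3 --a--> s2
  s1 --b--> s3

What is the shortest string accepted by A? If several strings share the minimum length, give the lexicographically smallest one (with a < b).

A breadth-first search from s0 reaches an accepting state first via the path s0 → s4 → s5 → s3 on input bba.
No string of length < 3 is accepted (BFS exhausts all shorter strings without reaching an accepting state), and bba is the lexicographically least accepting string of length 3.

bba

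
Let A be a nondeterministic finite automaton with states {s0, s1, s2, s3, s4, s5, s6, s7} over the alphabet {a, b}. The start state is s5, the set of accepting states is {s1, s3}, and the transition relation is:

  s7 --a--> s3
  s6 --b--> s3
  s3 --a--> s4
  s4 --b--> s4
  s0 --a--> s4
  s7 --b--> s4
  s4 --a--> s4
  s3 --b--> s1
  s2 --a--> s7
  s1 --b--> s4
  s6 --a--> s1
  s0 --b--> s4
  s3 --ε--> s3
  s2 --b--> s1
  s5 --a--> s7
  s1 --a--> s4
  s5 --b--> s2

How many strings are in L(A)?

The useful subgraph on states {s1, s2, s3, s5, s7} is acyclic, so L(A) is finite; the longest accepting path visits 5 useful states, giving maximum string length 4.
Counting accepting paths from s5 by length: 2 of length 2, 2 of length 3, 1 of length 4. Total 5.

5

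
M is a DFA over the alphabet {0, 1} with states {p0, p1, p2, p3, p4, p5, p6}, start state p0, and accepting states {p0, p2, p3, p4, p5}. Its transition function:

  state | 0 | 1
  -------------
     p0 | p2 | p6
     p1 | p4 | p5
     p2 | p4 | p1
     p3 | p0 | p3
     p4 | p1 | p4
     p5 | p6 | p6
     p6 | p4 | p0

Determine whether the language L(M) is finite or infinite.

infinite

State p1 is reachable from the start and can reach an accepting state, and it lies on the cycle p1 → p4 → p1.
Traversing that cycle any number of times yields accepted strings of unbounded length, so the language is infinite.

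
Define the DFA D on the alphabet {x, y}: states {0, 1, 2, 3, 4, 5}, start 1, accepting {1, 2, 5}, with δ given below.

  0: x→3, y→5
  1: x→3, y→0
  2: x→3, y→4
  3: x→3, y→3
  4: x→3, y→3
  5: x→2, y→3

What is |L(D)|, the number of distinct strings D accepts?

3

The useful subgraph on states {0, 1, 2, 5} is acyclic, so L(D) is finite; the longest accepting path visits 4 useful states, giving maximum string length 3.
Counting accepting paths from 1 by length: 1 of length 0, 1 of length 2, 1 of length 3. Total 3.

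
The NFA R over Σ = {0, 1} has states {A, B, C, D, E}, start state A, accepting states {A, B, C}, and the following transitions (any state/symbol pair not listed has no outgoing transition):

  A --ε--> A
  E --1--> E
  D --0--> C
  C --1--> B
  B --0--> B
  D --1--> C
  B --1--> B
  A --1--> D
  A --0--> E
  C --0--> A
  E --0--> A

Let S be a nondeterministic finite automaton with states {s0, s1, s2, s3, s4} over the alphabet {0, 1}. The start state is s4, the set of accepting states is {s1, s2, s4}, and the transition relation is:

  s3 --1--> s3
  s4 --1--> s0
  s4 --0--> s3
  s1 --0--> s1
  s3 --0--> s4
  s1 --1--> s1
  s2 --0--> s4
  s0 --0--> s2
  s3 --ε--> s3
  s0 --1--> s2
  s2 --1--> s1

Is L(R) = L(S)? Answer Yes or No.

Yes

Exploring the product automaton R × S from the start pair (A, s4), following both machines on each input symbol, reaches 5 state pairs: (A, s4), (E, s3), (D, s0), (C, s2), (B, s1).
R accepts in {A, B, C} and S accepts in {s1, s2, s4}. In every reachable pair the two components are either both accepting — (A, s4), (C, s2), (B, s1) — or both non-accepting, so no string is accepted by exactly one of the machines: L(R) \ L(S) and L(S) \ L(R) are both empty.
Hence every string is accepted by R iff it is accepted by S, and the two languages coincide.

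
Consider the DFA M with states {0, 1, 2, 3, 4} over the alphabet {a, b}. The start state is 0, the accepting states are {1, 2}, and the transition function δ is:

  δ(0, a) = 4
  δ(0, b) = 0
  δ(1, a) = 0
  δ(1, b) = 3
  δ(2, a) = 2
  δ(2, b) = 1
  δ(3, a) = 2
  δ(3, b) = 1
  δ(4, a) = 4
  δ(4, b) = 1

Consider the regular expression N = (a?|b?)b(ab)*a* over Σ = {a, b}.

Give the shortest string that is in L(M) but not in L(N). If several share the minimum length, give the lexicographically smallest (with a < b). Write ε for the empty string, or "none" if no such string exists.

The string aab is accepted by M but not by N.
No shorter string lies in the difference, and aab is the lexicographically first length-3 string in L(M) \ L(N).

aab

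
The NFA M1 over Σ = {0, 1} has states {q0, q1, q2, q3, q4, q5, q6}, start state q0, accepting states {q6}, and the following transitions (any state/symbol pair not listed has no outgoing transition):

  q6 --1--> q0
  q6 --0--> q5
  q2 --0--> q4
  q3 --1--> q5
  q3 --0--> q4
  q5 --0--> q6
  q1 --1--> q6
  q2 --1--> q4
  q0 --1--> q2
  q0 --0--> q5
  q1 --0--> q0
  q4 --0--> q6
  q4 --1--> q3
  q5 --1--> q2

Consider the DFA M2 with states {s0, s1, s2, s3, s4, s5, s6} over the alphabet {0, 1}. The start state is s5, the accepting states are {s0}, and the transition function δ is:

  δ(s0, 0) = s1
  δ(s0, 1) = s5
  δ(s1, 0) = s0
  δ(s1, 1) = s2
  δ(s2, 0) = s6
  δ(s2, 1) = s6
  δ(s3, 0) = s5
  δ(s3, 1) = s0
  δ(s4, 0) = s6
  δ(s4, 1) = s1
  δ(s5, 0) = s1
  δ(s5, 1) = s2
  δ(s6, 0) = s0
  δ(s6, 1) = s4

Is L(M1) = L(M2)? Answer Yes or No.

Yes

Exploring the product automaton M1 × M2 from the start pair (q0, s5), following both machines on each input symbol, reaches 6 state pairs: (q0, s5), (q5, s1), (q2, s2), (q6, s0), (q4, s6), (q3, s4).
M1 accepts in {q6} and M2 accepts in {s0}. In every reachable pair the two components are either both accepting — (q6, s0) — or both non-accepting, so no string is accepted by exactly one of the machines: L(M1) \ L(M2) and L(M2) \ L(M1) are both empty.
Hence every string is accepted by M1 iff it is accepted by M2, and the two languages coincide.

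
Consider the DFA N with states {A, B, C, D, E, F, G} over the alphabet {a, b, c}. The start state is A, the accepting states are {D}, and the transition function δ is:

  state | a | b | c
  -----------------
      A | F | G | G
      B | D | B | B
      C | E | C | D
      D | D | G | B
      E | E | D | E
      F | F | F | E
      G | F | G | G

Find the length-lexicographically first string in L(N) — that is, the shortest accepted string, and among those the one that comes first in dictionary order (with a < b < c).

A breadth-first search from A reaches an accepting state first via the path A → F → E → D on input acb.
No string of length < 3 is accepted (BFS exhausts all shorter strings without reaching an accepting state), and acb is the lexicographically least accepting string of length 3.

acb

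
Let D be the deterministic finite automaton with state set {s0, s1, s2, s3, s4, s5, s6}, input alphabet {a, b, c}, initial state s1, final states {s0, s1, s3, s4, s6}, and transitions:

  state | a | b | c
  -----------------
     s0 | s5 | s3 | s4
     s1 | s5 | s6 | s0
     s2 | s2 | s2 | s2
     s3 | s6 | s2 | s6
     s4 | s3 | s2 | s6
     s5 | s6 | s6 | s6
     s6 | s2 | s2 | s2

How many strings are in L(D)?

The useful subgraph on states {s0, s1, s3, s4, s5, s6} is acyclic, so L(D) is finite; the longest accepting path visits 5 useful states, giving maximum string length 4.
Counting accepting paths from s1 by length: 1 of length 0, 2 of length 1, 5 of length 2, 7 of length 3, 2 of length 4. Total 17.

17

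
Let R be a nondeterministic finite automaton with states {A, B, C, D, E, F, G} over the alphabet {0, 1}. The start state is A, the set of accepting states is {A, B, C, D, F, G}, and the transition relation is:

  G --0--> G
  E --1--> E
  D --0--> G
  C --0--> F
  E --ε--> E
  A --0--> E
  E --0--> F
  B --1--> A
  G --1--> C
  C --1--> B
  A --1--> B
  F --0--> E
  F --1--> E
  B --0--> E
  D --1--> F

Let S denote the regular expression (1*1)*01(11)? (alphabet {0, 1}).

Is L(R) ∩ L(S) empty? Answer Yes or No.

Converting the expression S to a DFA (subset construction, then merging equivalent states) gives the minimal DFA with states {s0, s1, s2, s3, s4, s5}, start state s0, accepting states {s3, s5} and transitions s0: 0→s1, 1→s0; s1: 0→s2, 1→s3; s2: 0→s2, 1→s2; s3: 0→s2, 1→s4; s4: 0→s2, 1→s5; s5: 0→s2, 1→s2.
Exploring the product automaton R × S from the start pair (A, s0), following both machines on each input symbol, reaches 8 state pairs: (A, s0), (E, s1), (B, s0), (F, s2), (E, s3), (E, s2), (E, s4), (E, s5).
R accepts in {A, B, C, D, F, G} and S accepts in {s3, s5}; no reachable pair has both components accepting, so no string drives both machines to acceptance simultaneously and L(R) ∩ L(S) = ∅.
So no string is accepted by both, and the intersection is empty.

Yes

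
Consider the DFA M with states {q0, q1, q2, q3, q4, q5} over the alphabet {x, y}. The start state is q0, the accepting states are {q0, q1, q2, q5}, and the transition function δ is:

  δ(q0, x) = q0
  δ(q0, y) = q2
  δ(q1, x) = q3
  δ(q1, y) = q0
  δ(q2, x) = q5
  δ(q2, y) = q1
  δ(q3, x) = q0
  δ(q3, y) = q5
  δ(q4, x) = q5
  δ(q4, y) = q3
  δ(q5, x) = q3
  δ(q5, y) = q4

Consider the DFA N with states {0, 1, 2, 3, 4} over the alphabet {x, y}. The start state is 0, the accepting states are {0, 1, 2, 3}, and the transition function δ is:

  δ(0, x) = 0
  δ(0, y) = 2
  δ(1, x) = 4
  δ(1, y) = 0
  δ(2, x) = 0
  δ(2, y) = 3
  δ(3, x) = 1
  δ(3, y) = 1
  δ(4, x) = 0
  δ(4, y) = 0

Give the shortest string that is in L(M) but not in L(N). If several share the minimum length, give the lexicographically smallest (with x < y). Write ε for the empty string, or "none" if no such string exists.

yyxx

The string yyxx is accepted by M but not by N.
No shorter string lies in the difference, and yyxx is the lexicographically first length-4 string in L(M) \ L(N).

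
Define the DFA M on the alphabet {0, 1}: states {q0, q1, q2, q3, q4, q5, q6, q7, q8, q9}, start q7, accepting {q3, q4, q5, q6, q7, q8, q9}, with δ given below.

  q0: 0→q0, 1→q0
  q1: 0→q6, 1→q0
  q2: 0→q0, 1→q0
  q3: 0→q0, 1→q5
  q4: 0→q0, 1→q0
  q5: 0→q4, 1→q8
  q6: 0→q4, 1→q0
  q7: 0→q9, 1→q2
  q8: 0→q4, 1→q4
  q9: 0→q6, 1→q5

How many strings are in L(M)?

9

The useful subgraph on states {q4, q5, q6, q7, q8, q9} is acyclic, so L(M) is finite; the longest accepting path visits 5 useful states, giving maximum string length 4.
Counting accepting paths from q7 by length: 1 of length 0, 1 of length 1, 2 of length 2, 3 of length 3, 2 of length 4. Total 9.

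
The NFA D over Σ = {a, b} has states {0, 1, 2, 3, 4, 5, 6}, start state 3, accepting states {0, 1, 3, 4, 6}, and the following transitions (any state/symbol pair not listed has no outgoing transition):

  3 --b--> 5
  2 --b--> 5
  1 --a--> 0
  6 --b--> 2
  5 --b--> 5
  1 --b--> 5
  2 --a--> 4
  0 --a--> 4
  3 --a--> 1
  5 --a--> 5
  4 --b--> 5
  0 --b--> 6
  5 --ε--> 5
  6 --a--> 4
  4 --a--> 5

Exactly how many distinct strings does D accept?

The useful subgraph on states {0, 1, 2, 3, 4, 6} is acyclic, so L(D) is finite; the longest accepting path visits 6 useful states, giving maximum string length 5.
Counting accepting paths from 3 by length: 1 of length 0, 1 of length 1, 1 of length 2, 2 of length 3, 1 of length 4, 1 of length 5. Total 7.

7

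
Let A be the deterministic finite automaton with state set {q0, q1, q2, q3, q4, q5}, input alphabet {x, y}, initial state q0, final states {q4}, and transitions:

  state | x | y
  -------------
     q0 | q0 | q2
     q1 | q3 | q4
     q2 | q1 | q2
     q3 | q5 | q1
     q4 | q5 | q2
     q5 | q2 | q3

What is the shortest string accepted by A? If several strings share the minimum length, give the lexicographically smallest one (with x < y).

yxy

A breadth-first search from q0 reaches an accepting state first via the path q0 → q2 → q1 → q4 on input yxy.
No string of length < 3 is accepted (BFS exhausts all shorter strings without reaching an accepting state), and yxy is the lexicographically least accepting string of length 3.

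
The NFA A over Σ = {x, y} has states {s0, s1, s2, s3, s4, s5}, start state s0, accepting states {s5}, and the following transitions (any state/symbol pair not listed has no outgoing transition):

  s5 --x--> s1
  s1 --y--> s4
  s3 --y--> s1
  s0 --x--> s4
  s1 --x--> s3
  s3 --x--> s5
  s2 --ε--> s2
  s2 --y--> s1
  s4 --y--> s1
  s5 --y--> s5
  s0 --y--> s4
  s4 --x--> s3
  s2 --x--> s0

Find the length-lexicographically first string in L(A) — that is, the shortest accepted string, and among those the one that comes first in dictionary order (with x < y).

xxx

A breadth-first search from s0 reaches an accepting state first via the path s0 → s4 → s3 → s5 on input xxx.
No string of length < 3 is accepted (BFS exhausts all shorter strings without reaching an accepting state), and xxx is the lexicographically least accepting string of length 3.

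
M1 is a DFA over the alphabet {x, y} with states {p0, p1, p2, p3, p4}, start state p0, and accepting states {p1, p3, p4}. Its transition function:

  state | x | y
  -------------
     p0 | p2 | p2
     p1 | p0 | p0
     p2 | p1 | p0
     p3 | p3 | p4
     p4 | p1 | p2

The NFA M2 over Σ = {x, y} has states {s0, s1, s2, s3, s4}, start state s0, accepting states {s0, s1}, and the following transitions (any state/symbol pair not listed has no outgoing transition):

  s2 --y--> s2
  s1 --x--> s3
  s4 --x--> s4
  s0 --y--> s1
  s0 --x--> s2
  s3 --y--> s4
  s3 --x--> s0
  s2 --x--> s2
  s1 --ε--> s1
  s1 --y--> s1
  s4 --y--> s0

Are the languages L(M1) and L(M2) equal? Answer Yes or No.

No

The string xx is accepted by M1 but rejected by M2.
So L(M1) ≠ L(M2).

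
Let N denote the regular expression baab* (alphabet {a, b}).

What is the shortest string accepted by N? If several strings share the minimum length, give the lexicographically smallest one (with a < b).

baa

By inspection of the expression, no string of length less than 3 matches, and baa is the lexicographically first match of length 3.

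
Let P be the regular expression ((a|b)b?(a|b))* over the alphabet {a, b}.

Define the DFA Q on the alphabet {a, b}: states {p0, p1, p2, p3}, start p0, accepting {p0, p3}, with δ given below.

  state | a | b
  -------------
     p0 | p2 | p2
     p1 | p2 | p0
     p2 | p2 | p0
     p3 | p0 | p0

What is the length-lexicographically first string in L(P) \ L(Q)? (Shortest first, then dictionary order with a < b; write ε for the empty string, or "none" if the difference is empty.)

aa

The string aa is accepted by P but not by Q.
No shorter string lies in the difference, and aa is the lexicographically first length-2 string in L(P) \ L(Q).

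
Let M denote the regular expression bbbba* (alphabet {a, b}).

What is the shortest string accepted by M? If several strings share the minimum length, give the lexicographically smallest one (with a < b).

By inspection of the expression, no string of length less than 4 matches, and bbbb is the lexicographically first match of length 4.

bbbb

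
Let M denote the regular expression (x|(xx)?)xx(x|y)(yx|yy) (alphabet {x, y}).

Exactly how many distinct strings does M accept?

12

The expression has no Kleene star, so L(M) is finite. Expanding the alternatives gives {xxxyx, xxxyy, xxyyx, xxyyy, xxxxyx, xxxxyy, xxxyyx, xxxyyy, xxxxxyx, xxxxxyy, xxxxyyx, xxxxyyy}.
That is 4 of length 5, 4 of length 6, 4 of length 7: 12 strings in all.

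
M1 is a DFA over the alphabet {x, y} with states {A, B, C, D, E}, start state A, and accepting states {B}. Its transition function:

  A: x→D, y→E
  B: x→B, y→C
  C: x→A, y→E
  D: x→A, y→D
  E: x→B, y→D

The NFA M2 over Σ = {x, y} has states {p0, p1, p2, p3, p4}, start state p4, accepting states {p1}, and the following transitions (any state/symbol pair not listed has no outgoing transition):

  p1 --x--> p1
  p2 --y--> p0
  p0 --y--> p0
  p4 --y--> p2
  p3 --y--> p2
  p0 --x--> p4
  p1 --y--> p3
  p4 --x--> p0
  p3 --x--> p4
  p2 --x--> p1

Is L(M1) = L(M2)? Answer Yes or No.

Yes

Exploring the product automaton M1 × M2 from the start pair (A, p4), following both machines on each input symbol, reaches 5 state pairs: (A, p4), (D, p0), (E, p2), (B, p1), (C, p3).
M1 accepts in {B} and M2 accepts in {p1}. In every reachable pair the two components are either both accepting — (B, p1) — or both non-accepting, so no string is accepted by exactly one of the machines: L(M1) \ L(M2) and L(M2) \ L(M1) are both empty.
Hence every string is accepted by M1 iff it is accepted by M2, and the two languages coincide.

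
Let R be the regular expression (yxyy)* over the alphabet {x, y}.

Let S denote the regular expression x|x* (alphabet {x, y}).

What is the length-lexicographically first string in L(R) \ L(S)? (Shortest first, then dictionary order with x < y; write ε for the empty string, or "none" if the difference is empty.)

The string yxyy is accepted by R but not by S.
No shorter string lies in the difference, and yxyy is the lexicographically first length-4 string in L(R) \ L(S).

yxyy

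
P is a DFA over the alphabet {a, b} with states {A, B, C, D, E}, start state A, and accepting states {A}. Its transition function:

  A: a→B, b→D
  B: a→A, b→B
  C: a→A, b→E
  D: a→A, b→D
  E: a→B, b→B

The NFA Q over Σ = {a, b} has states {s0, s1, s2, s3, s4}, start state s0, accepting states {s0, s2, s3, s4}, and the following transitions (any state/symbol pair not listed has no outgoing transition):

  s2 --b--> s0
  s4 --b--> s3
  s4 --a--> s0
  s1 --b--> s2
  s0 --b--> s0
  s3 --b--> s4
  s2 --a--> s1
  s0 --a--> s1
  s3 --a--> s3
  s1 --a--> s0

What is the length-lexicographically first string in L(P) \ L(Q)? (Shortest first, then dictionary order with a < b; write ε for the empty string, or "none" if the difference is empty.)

The string ba is accepted by P but not by Q.
No shorter string lies in the difference, and ba is the lexicographically first length-2 string in L(P) \ L(Q).

ba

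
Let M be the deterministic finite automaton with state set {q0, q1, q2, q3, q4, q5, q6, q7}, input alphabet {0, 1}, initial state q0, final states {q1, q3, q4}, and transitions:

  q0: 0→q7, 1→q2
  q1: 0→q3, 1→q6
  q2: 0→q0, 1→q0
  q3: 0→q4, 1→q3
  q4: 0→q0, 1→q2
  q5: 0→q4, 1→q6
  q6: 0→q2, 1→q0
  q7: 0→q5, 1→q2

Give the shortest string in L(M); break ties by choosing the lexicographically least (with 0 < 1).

000

A breadth-first search from q0 reaches an accepting state first via the path q0 → q7 → q5 → q4 on input 000.
No string of length < 3 is accepted (BFS exhausts all shorter strings without reaching an accepting state), and 000 is the lexicographically least accepting string of length 3.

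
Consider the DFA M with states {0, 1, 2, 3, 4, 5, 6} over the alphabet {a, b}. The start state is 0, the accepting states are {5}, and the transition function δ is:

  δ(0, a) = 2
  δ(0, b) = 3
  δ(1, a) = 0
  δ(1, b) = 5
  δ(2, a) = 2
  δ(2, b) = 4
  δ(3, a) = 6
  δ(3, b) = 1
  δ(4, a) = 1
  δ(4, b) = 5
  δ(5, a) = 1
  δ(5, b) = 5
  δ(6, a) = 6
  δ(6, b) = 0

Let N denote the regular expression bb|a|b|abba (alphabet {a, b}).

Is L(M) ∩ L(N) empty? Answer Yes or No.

Yes

Converting the expression N to a DFA (subset construction, then merging equivalent states) gives the minimal DFA with states {n0, n1, n2, n3, n4, n5, n6}, start state n0, accepting states {n1, n2, n5} and transitions n0: a→n1, b→n2; n1: a→n3, b→n4; n2: a→n3, b→n5; n3: a→n3, b→n3; n4: a→n3, b→n6; n5: a→n3, b→n3; n6: a→n5, b→n3.
Exploring the product automaton M × N from the start pair (0, n0), following both machines on each input symbol, reaches 13 state pairs: (0, n0), (2, n1), (3, n2), (2, n3), (4, n4), (6, n3), (1, n5), (4, n3), (1, n3), (5, n6), (0, n3), (5, n3), (3, n3).
M accepts in {5} and N accepts in {n1, n2, n5}; no reachable pair has both components accepting, so no string drives both machines to acceptance simultaneously and L(M) ∩ L(N) = ∅.
So no string is accepted by both, and the intersection is empty.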